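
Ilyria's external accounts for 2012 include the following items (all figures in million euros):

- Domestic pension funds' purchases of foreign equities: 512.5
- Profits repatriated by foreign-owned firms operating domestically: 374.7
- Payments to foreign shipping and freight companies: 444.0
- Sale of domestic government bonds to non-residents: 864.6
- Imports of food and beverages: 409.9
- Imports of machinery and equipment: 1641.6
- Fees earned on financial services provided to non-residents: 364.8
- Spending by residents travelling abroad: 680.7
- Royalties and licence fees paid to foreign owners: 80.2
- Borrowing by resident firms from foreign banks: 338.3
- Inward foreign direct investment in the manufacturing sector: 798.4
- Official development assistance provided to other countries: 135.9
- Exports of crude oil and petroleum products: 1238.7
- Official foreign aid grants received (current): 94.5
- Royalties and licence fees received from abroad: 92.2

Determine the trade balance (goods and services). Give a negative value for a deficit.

Goods: -409.9 - 1641.6 + 1238.7 = -812.8
Services: 92.2 - 680.7 + 364.8 - 80.2 - 444.0 = -747.9
Trade balance = -812.8 + (-747.9) = -1560.7
(Excluded from the trade balance — financial account: domestic pension funds' purchases of foreign equities 512.5, sale of domestic government bonds to non-residents 864.6, borrowing by resident firms from foreign banks 338.3, inward foreign direct investment in the manufacturing sector 798.4; primary income: profits repatriated by foreign-owned firms operating domestically 374.7; secondary income: official development assistance provided to other countries 135.9, official foreign aid grants received (current) 94.5.)

-1560.7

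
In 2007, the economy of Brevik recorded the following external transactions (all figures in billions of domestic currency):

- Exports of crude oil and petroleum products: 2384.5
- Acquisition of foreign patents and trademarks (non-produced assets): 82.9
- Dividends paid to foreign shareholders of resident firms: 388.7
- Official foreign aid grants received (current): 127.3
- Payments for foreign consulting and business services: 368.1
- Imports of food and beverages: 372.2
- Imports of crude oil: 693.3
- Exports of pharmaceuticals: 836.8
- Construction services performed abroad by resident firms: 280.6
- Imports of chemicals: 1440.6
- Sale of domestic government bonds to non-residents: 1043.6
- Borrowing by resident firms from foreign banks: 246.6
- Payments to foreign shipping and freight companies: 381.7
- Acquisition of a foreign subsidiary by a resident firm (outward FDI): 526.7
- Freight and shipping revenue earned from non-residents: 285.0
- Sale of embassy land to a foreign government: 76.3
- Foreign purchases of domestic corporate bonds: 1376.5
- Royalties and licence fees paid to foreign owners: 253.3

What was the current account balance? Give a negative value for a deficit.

Goods: -693.3 + 836.8 - 1440.6 - 372.2 + 2384.5 = 715.2
Services: 285.0 + 280.6 - 368.1 - 381.7 - 253.3 = -437.5
Primary income: -388.7
Secondary income: 127.3
Current account = 715.2 + (-437.5) + (-388.7) + 127.3 = 16.3
(Excluded from the current account — capital account: acquisition of foreign patents and trademarks (non-produced assets) 82.9, sale of embassy land to a foreign government 76.3; financial account: sale of domestic government bonds to non-residents 1043.6, borrowing by resident firms from foreign banks 246.6, acquisition of a foreign subsidiary by a resident firm (outward FDI) 526.7, foreign purchases of domestic corporate bonds 1376.5.)

16.3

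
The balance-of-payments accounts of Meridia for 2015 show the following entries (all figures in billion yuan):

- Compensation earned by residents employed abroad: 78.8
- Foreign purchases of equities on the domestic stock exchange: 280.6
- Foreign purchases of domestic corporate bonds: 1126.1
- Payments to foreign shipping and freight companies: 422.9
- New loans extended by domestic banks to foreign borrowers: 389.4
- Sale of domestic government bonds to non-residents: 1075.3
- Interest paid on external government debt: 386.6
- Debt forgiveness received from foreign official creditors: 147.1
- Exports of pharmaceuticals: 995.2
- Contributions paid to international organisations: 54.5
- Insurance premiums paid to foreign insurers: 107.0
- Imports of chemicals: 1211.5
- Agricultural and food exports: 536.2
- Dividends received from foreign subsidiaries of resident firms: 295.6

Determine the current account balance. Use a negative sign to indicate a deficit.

-276.7

Goods: -1211.5 + 995.2 + 536.2 = 319.9
Services: -107.0 - 422.9 = -529.9
Primary income: 78.8 - 386.6 + 295.6 = -12.2
Secondary income: -54.5
Current account = 319.9 + (-529.9) + (-12.2) + (-54.5) = -276.7
(Excluded from the current account — financial account: foreign purchases of equities on the domestic stock exchange 280.6, foreign purchases of domestic corporate bonds 1126.1, new loans extended by domestic banks to foreign borrowers 389.4, sale of domestic government bonds to non-residents 1075.3; capital account: debt forgiveness received from foreign official creditors 147.1.)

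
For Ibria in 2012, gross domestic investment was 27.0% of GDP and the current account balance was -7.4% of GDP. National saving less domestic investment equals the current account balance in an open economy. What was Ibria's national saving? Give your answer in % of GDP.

S = I + CA = 27.0 + (-7.4) = 19.6

19.6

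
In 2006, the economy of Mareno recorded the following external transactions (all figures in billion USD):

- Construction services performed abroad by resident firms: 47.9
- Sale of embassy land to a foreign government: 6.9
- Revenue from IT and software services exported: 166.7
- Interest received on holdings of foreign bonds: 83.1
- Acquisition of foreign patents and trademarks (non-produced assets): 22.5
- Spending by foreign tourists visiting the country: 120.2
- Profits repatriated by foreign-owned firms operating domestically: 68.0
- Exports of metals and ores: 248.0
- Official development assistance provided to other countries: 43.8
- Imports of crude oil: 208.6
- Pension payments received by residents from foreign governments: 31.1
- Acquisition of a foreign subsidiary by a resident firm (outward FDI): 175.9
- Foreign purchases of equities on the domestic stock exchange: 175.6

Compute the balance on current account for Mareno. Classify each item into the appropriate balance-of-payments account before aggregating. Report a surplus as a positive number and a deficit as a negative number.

376.6

Goods: -208.6 + 248.0 = 39.4
Services: 166.7 + 120.2 + 47.9 = 334.8
Primary income: -68.0 + 83.1 = 15.1
Secondary income: 31.1 - 43.8 = -12.7
Current account = 39.4 + 334.8 + 15.1 + (-12.7) = 376.6
(Excluded from the current account — capital account: sale of embassy land to a foreign government 6.9, acquisition of foreign patents and trademarks (non-produced assets) 22.5; financial account: acquisition of a foreign subsidiary by a resident firm (outward FDI) 175.9, foreign purchases of equities on the domestic stock exchange 175.6.)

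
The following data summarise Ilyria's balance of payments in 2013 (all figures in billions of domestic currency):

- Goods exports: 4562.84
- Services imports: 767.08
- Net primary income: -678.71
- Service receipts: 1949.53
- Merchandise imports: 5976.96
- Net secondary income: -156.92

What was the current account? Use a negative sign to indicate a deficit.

Goods balance = 4562.84 - 5976.96 = -1414.12
Services balance = 1949.53 - 767.08 = 1182.45
Trade balance (goods + services) = -1414.12 + 1182.45 = -231.67
Net primary income = -678.71
Net secondary income = -156.92
Current account = -231.67 + (-678.71) + (-156.92) = -1067.30

-1067.30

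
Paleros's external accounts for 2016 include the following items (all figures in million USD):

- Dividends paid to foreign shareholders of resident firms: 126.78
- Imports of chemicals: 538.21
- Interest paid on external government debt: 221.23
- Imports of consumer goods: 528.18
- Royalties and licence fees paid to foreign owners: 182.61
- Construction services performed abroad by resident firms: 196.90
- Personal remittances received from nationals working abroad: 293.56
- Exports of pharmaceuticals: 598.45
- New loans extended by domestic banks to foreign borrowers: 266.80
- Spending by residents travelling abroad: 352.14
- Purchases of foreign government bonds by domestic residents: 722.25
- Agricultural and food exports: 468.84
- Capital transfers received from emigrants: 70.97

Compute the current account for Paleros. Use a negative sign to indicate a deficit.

Goods: 468.84 - 528.18 - 538.21 + 598.45 = 0.90
Services: 196.90 - 352.14 - 182.61 = -337.85
Primary income: -126.78 - 221.23 = -348.01
Secondary income: 293.56
Current account = 0.90 + (-337.85) + (-348.01) + 293.56 = -391.40
(Excluded from the current account — financial account: new loans extended by domestic banks to foreign borrowers 266.80, purchases of foreign government bonds by domestic residents 722.25; capital account: capital transfers received from emigrants 70.97.)

-391.40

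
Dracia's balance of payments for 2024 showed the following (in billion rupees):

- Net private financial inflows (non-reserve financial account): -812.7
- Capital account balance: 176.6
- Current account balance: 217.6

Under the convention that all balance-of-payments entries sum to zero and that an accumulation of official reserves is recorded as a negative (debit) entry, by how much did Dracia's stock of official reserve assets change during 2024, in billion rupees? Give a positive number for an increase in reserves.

Official reserve transactions balance = -(217.6 + 176.6 + (-812.7)) = 418.5
An accumulation of reserves is recorded as a debit (negative entry), so the change in the stock of reserves is the negative of that balance.
Change in official reserves = -(418.5) = -418.5

-418.5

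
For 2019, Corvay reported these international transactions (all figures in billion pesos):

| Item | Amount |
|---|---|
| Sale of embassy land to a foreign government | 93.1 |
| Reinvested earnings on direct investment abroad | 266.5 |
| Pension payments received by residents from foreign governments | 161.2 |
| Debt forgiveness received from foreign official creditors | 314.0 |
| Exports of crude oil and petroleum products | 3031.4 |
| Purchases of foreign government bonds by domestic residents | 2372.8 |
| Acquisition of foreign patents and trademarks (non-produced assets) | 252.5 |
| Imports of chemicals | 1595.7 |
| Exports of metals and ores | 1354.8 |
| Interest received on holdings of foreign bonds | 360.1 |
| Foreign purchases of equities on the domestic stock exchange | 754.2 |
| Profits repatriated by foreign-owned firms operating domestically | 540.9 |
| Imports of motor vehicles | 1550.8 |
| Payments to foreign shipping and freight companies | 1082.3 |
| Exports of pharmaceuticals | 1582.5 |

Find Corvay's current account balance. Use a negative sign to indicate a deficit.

1986.8

Goods: 1582.5 - 1550.8 - 1595.7 + 1354.8 + 3031.4 = 2822.2
Services: -1082.3
Primary income: 266.5 + 360.1 - 540.9 = 85.7
Secondary income: 161.2
Current account = 2822.2 + (-1082.3) + 85.7 + 161.2 = 1986.8
(Excluded from the current account — capital account: sale of embassy land to a foreign government 93.1, debt forgiveness received from foreign official creditors 314.0, acquisition of foreign patents and trademarks (non-produced assets) 252.5; financial account: purchases of foreign government bonds by domestic residents 2372.8, foreign purchases of equities on the domestic stock exchange 754.2.)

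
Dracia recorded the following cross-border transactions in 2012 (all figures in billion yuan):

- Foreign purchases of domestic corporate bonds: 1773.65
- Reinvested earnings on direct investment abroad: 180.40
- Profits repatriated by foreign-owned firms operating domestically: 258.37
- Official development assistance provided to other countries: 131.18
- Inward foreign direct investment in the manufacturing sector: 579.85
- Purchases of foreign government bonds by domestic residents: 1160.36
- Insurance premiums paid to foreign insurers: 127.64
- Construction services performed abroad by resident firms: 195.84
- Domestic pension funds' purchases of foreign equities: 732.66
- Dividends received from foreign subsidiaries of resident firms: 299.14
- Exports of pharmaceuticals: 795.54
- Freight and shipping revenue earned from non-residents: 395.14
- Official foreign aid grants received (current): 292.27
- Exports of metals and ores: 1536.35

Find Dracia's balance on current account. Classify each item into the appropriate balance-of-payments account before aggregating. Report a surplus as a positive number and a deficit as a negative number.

Goods: 1536.35 + 795.54 = 2331.89
Services: 395.14 - 127.64 + 195.84 = 463.34
Primary income: 299.14 + 180.40 - 258.37 = 221.17
Secondary income: -131.18 + 292.27 = 161.09
Current account = 2331.89 + 463.34 + 221.17 + 161.09 = 3177.49
(Excluded from the current account — financial account: foreign purchases of domestic corporate bonds 1773.65, inward foreign direct investment in the manufacturing sector 579.85, purchases of foreign government bonds by domestic residents 1160.36, domestic pension funds' purchases of foreign equities 732.66.)

3177.49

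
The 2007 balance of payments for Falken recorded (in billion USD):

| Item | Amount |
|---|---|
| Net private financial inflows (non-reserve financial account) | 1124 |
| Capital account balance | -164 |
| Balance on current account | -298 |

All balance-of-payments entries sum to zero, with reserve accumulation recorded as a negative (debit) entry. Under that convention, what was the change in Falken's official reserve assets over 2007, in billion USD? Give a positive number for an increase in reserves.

Official reserve transactions balance = -((-298) + (-164) + 1124) = -662
An accumulation of reserves is recorded as a debit (negative entry), so the change in the stock of reserves is the negative of that balance.
Change in official reserves = -(-662) = 662

662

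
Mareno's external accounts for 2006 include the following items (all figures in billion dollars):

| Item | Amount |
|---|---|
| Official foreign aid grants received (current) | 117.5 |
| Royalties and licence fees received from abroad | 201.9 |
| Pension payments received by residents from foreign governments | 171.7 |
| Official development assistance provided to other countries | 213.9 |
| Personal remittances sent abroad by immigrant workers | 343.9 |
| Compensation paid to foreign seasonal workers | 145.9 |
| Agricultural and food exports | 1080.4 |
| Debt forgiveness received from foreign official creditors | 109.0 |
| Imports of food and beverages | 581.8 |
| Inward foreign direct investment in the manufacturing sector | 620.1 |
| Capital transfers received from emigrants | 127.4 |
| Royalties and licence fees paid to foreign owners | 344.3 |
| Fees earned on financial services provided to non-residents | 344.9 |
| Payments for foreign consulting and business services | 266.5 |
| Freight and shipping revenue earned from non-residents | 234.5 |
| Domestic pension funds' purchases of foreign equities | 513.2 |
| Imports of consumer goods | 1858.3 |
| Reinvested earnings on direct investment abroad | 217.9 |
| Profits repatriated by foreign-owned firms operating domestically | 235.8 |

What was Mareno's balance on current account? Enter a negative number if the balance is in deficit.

Goods: 1080.4 - 1858.3 - 581.8 = -1359.7
Services: 234.5 - 344.3 + 344.9 + 201.9 - 266.5 = 170.5
Primary income: -235.8 - 145.9 + 217.9 = -163.8
Secondary income: -343.9 - 213.9 + 117.5 + 171.7 = -268.6
Current account = (-1359.7) + 170.5 + (-163.8) + (-268.6) = -1621.6
(Excluded from the current account — capital account: debt forgiveness received from foreign official creditors 109.0, capital transfers received from emigrants 127.4; financial account: inward foreign direct investment in the manufacturing sector 620.1, domestic pension funds' purchases of foreign equities 513.2.)

-1621.6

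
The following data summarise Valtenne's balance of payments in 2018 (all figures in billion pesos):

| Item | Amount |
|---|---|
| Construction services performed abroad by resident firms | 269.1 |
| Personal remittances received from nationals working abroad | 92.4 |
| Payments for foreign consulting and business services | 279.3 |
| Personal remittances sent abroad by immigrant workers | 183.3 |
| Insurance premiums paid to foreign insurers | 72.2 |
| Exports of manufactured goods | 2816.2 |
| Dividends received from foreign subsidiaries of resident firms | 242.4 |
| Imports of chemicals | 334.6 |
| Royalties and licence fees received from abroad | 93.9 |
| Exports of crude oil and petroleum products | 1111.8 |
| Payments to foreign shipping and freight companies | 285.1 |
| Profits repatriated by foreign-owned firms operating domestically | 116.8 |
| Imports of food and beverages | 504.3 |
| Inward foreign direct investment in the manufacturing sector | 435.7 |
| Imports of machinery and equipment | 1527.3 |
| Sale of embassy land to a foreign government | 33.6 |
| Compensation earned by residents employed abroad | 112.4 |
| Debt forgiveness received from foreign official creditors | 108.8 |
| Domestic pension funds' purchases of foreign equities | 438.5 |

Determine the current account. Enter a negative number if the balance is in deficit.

1435.3

Goods: -1527.3 + 1111.8 - 334.6 - 504.3 + 2816.2 = 1561.8
Services: 269.1 + 93.9 - 279.3 - 285.1 - 72.2 = -273.6
Primary income: 112.4 + 242.4 - 116.8 = 238.0
Secondary income: -183.3 + 92.4 = -90.9
Current account = 1561.8 + (-273.6) + 238.0 + (-90.9) = 1435.3
(Excluded from the current account — financial account: inward foreign direct investment in the manufacturing sector 435.7, domestic pension funds' purchases of foreign equities 438.5; capital account: sale of embassy land to a foreign government 33.6, debt forgiveness received from foreign official creditors 108.8.)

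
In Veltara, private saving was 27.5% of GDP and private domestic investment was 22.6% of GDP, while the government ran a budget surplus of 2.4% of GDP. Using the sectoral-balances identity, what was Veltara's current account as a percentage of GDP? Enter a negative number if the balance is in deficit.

7.3

By the sectoral-balances identity, CA = (S_private - I) + (T - G).
Private balance = 27.5 - 22.6 = 4.9
Government balance (T - G) = 2.4
CA = 4.9 + 2.4 = 7.3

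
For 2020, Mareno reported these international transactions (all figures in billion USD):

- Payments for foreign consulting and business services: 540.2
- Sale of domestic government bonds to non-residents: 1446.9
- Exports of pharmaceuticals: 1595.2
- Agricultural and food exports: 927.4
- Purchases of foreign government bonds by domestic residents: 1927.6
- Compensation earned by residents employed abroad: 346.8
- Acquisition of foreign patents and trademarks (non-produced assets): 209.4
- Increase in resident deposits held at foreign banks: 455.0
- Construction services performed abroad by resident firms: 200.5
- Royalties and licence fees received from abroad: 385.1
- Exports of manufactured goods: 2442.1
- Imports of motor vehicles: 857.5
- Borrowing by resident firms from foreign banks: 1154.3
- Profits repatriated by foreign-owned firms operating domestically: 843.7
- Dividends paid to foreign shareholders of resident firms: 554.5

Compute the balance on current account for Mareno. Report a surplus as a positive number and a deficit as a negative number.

3101.2

Goods: 1595.2 - 857.5 + 2442.1 + 927.4 = 4107.2
Services: 200.5 + 385.1 - 540.2 = 45.4
Primary income: -554.5 - 843.7 + 346.8 = -1051.4
Current account = 4107.2 + 45.4 + (-1051.4) = 3101.2
(Excluded from the current account — financial account: sale of domestic government bonds to non-residents 1446.9, purchases of foreign government bonds by domestic residents 1927.6, increase in resident deposits held at foreign banks 455.0, borrowing by resident firms from foreign banks 1154.3; capital account: acquisition of foreign patents and trademarks (non-produced assets) 209.4.)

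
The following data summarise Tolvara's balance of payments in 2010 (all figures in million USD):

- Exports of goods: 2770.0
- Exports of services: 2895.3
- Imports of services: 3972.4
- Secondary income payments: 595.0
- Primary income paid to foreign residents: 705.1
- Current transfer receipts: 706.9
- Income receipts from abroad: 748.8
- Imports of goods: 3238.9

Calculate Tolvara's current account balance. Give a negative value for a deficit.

Goods balance = 2770.0 - 3238.9 = -468.9
Services balance = 2895.3 - 3972.4 = -1077.1
Trade balance (goods + services) = -468.9 + (-1077.1) = -1546.0
Net primary income = 748.8 - 705.1 = 43.7
Net secondary income = 706.9 - 595.0 = 111.9
Current account = -1546.0 + 43.7 + 111.9 = -1390.4

-1390.4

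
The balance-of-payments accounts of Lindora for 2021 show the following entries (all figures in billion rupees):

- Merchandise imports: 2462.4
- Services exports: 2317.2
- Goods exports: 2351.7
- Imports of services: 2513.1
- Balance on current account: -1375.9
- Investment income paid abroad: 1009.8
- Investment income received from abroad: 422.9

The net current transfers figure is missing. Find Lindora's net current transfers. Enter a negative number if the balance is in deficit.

-482.4

Current account = goods balance + services balance + net primary income + net secondary income
Sum of the known components = -893.5
Net current transfers = CA - (known components) = -1375.9 - (-893.5) = -482.4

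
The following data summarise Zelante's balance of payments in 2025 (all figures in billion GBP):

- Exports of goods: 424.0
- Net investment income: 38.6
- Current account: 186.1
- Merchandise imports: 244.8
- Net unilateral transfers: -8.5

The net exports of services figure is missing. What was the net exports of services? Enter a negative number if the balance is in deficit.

Current account = goods balance + services balance + net primary income + net secondary income
Sum of the known components = 209.3
Net exports of services = CA - (known components) = 186.1 - 209.3 = -23.2

-23.2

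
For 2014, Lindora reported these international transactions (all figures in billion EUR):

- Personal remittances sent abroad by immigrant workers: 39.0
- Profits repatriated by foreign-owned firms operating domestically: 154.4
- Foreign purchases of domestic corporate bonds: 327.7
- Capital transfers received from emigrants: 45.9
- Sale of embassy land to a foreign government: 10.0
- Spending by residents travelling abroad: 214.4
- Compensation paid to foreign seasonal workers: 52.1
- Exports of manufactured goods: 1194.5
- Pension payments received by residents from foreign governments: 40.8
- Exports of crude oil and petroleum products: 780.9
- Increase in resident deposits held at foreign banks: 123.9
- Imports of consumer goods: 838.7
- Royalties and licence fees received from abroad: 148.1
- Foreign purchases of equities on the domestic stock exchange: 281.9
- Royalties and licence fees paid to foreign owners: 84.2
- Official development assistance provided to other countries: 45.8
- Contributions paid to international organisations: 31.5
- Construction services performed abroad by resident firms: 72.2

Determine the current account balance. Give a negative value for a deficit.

Goods: 1194.5 - 838.7 + 780.9 = 1136.7
Services: 72.2 - 214.4 + 148.1 - 84.2 = -78.3
Primary income: -154.4 - 52.1 = -206.5
Secondary income: -31.5 + 40.8 - 45.8 - 39.0 = -75.5
Current account = 1136.7 + (-78.3) + (-206.5) + (-75.5) = 776.4
(Excluded from the current account — financial account: foreign purchases of domestic corporate bonds 327.7, increase in resident deposits held at foreign banks 123.9, foreign purchases of equities on the domestic stock exchange 281.9; capital account: capital transfers received from emigrants 45.9, sale of embassy land to a foreign government 10.0.)

776.4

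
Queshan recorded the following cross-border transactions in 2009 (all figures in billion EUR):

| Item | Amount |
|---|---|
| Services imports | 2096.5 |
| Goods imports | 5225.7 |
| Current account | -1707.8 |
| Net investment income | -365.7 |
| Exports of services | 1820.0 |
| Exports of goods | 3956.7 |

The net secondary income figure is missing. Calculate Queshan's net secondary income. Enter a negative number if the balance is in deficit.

Current account = goods balance + services balance + net primary income + net secondary income
Sum of the known components = -1911.2
Net secondary income = CA - (known components) = -1707.8 - (-1911.2) = 203.4

203.4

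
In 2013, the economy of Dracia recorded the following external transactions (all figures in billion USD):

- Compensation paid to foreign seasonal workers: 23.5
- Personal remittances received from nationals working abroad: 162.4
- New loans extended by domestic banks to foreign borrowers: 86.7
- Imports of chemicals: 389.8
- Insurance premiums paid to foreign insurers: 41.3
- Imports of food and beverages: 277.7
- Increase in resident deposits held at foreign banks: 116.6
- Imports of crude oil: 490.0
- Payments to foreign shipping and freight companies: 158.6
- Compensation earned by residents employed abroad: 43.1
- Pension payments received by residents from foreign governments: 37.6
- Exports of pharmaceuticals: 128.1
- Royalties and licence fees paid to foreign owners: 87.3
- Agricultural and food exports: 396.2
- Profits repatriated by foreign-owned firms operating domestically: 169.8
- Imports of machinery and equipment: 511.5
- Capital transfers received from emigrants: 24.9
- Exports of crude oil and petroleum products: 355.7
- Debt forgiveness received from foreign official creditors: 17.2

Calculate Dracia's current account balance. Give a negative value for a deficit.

Goods: -389.8 - 490.0 - 277.7 + 355.7 - 511.5 + 396.2 + 128.1 = -789.0
Services: -158.6 - 87.3 - 41.3 = -287.2
Primary income: -23.5 - 169.8 + 43.1 = -150.2
Secondary income: 162.4 + 37.6 = 200.0
Current account = (-789.0) + (-287.2) + (-150.2) + 200.0 = -1026.4
(Excluded from the current account — financial account: new loans extended by domestic banks to foreign borrowers 86.7, increase in resident deposits held at foreign banks 116.6; capital account: capital transfers received from emigrants 24.9, debt forgiveness received from foreign official creditors 17.2.)

-1026.4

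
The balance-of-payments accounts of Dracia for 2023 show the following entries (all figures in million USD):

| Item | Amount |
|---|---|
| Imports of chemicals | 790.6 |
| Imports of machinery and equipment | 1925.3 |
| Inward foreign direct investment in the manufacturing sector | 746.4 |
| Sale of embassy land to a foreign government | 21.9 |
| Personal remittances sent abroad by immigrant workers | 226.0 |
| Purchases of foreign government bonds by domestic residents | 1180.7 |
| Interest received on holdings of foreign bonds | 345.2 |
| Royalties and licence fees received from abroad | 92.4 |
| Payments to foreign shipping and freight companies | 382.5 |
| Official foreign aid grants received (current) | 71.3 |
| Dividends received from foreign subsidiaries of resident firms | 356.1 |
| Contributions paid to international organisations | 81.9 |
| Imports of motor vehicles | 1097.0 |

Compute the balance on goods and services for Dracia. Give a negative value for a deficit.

Goods: -790.6 - 1097.0 - 1925.3 = -3812.9
Services: -382.5 + 92.4 = -290.1
Trade balance = -3812.9 + (-290.1) = -4103.0
(Excluded from the trade balance — financial account: inward foreign direct investment in the manufacturing sector 746.4, purchases of foreign government bonds by domestic residents 1180.7; capital account: sale of embassy land to a foreign government 21.9; secondary income: personal remittances sent abroad by immigrant workers 226.0, official foreign aid grants received (current) 71.3, contributions paid to international organisations 81.9; primary income: interest received on holdings of foreign bonds 345.2, dividends received from foreign subsidiaries of resident firms 356.1.)

-4103.0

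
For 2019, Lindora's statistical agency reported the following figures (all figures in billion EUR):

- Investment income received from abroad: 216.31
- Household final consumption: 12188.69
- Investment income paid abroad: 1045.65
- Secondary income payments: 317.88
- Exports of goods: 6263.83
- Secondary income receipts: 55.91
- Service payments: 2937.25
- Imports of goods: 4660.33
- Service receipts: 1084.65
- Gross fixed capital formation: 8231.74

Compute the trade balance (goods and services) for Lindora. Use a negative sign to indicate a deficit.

-249.10

Goods balance = 6263.83 - 4660.33 = 1603.50
Services balance = 1084.65 - 2937.25 = -1852.60
Trade balance (goods + services) = 1603.50 + (-1852.60) = -249.10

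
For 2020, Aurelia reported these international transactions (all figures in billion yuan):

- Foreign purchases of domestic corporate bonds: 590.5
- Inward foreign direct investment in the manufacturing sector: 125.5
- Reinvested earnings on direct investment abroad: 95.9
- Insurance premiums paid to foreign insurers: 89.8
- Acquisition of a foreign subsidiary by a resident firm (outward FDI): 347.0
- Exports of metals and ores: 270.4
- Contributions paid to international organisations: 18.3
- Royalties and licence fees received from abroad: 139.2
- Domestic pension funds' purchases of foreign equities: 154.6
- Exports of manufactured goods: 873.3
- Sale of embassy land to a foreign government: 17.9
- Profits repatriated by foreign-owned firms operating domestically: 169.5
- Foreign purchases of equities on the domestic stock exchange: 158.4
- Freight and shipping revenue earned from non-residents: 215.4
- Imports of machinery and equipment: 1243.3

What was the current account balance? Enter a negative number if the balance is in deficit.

Goods: -1243.3 + 270.4 + 873.3 = -99.6
Services: -89.8 + 139.2 + 215.4 = 264.8
Primary income: 95.9 - 169.5 = -73.6
Secondary income: -18.3
Current account = (-99.6) + 264.8 + (-73.6) + (-18.3) = 73.3
(Excluded from the current account — financial account: foreign purchases of domestic corporate bonds 590.5, inward foreign direct investment in the manufacturing sector 125.5, acquisition of a foreign subsidiary by a resident firm (outward FDI) 347.0, domestic pension funds' purchases of foreign equities 154.6, foreign purchases of equities on the domestic stock exchange 158.4; capital account: sale of embassy land to a foreign government 17.9.)

73.3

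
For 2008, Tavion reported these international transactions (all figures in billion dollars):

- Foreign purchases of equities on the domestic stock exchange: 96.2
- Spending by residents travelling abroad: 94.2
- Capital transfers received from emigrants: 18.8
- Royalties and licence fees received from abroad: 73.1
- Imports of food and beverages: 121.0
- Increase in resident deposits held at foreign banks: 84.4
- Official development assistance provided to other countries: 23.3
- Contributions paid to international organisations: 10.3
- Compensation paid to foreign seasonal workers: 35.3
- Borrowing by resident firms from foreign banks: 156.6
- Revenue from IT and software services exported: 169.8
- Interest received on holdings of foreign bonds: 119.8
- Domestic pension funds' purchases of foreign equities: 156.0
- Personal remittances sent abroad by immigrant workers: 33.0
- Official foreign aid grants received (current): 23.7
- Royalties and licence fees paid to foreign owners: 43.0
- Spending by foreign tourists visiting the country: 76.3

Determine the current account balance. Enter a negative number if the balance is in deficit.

Goods: -121.0
Services: 169.8 - 43.0 - 94.2 + 73.1 + 76.3 = 182.0
Primary income: -35.3 + 119.8 = 84.5
Secondary income: -33.0 - 10.3 + 23.7 - 23.3 = -42.9
Current account = (-121.0) + 182.0 + 84.5 + (-42.9) = 102.6
(Excluded from the current account — financial account: foreign purchases of equities on the domestic stock exchange 96.2, increase in resident deposits held at foreign banks 84.4, borrowing by resident firms from foreign banks 156.6, domestic pension funds' purchases of foreign equities 156.0; capital account: capital transfers received from emigrants 18.8.)

102.6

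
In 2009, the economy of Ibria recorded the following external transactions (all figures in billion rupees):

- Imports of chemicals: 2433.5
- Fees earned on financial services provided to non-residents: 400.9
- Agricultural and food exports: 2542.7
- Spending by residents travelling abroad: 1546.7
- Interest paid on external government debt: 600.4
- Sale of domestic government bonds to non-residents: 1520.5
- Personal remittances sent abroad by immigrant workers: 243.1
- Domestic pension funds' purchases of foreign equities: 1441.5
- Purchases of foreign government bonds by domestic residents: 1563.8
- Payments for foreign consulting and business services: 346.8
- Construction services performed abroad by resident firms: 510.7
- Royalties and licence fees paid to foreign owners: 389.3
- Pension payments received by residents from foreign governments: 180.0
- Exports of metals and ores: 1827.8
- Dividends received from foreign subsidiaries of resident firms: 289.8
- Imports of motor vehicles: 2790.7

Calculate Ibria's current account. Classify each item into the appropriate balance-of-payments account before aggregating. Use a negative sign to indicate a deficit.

Goods: 2542.7 + 1827.8 - 2790.7 - 2433.5 = -853.7
Services: -389.3 - 1546.7 + 400.9 - 346.8 + 510.7 = -1371.2
Primary income: -600.4 + 289.8 = -310.6
Secondary income: 180.0 - 243.1 = -63.1
Current account = (-853.7) + (-1371.2) + (-310.6) + (-63.1) = -2598.6
(Excluded from the current account — financial account: sale of domestic government bonds to non-residents 1520.5, domestic pension funds' purchases of foreign equities 1441.5, purchases of foreign government bonds by domestic residents 1563.8.)

-2598.6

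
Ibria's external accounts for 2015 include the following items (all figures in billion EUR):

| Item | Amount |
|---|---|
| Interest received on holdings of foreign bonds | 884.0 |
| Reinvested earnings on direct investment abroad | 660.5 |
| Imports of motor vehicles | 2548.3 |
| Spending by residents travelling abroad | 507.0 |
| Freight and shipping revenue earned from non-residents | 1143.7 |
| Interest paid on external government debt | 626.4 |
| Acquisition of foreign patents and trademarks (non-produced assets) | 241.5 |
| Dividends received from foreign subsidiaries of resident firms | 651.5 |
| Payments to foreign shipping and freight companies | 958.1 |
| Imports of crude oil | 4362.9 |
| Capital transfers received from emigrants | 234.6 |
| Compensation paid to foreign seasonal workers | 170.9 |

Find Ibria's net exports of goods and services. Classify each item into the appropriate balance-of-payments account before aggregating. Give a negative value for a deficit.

Goods: -2548.3 - 4362.9 = -6911.2
Services: -958.1 - 507.0 + 1143.7 = -321.4
Trade balance = -6911.2 + (-321.4) = -7232.6
(Excluded from the trade balance — primary income: interest received on holdings of foreign bonds 884.0, reinvested earnings on direct investment abroad 660.5, interest paid on external government debt 626.4, dividends received from foreign subsidiaries of resident firms 651.5, compensation paid to foreign seasonal workers 170.9; capital account: acquisition of foreign patents and trademarks (non-produced assets) 241.5, capital transfers received from emigrants 234.6.)

-7232.6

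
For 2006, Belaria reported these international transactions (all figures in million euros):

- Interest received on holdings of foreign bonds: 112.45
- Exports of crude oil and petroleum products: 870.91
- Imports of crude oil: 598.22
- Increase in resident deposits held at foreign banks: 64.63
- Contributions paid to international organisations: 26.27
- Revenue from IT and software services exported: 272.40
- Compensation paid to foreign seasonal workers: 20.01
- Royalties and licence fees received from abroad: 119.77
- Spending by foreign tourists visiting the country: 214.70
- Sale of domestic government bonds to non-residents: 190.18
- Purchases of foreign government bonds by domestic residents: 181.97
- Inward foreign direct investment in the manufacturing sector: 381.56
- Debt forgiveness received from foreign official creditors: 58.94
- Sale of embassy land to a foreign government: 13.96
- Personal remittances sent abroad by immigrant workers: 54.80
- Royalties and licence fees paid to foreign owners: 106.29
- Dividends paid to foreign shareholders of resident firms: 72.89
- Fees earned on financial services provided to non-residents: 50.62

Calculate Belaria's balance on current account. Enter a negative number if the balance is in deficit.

Goods: -598.22 + 870.91 = 272.69
Services: 119.77 + 214.70 - 106.29 + 272.40 + 50.62 = 551.20
Primary income: -72.89 - 20.01 + 112.45 = 19.55
Secondary income: -26.27 - 54.80 = -81.07
Current account = 272.69 + 551.20 + 19.55 + (-81.07) = 762.37
(Excluded from the current account — financial account: increase in resident deposits held at foreign banks 64.63, sale of domestic government bonds to non-residents 190.18, purchases of foreign government bonds by domestic residents 181.97, inward foreign direct investment in the manufacturing sector 381.56; capital account: debt forgiveness received from foreign official creditors 58.94, sale of embassy land to a foreign government 13.96.)

762.37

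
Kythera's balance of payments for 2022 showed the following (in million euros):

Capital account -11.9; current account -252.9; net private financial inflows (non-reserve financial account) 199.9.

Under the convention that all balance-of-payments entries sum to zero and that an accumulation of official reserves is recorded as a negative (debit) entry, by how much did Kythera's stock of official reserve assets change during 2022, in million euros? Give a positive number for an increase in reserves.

-64.9

Official reserve transactions balance = -((-252.9) + (-11.9) + 199.9) = 64.9
An accumulation of reserves is recorded as a debit (negative entry), so the change in the stock of reserves is the negative of that balance.
Change in official reserves = -(64.9) = -64.9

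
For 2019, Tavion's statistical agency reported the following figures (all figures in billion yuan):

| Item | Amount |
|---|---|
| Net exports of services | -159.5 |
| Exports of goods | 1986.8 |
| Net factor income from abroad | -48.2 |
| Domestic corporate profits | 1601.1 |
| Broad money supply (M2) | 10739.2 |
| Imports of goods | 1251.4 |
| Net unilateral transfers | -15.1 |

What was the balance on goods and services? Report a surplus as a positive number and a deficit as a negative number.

Goods balance = 1986.8 - 1251.4 = 735.4
Services balance = -159.5
Trade balance (goods + services) = 735.4 + (-159.5) = 575.9

575.9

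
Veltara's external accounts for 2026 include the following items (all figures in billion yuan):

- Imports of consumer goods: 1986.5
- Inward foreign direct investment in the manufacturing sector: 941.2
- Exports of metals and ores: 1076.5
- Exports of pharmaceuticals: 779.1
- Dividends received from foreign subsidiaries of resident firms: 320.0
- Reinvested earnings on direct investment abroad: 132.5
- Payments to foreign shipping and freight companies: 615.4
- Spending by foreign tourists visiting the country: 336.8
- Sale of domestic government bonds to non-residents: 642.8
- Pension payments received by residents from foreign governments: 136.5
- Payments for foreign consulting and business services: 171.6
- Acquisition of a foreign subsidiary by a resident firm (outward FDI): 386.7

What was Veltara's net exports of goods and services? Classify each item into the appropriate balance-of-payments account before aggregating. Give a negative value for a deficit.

Goods: 779.1 - 1986.5 + 1076.5 = -130.9
Services: -615.4 - 171.6 + 336.8 = -450.2
Trade balance = -130.9 + (-450.2) = -581.1
(Excluded from the trade balance — financial account: inward foreign direct investment in the manufacturing sector 941.2, sale of domestic government bonds to non-residents 642.8, acquisition of a foreign subsidiary by a resident firm (outward FDI) 386.7; primary income: dividends received from foreign subsidiaries of resident firms 320.0, reinvested earnings on direct investment abroad 132.5; secondary income: pension payments received by residents from foreign governments 136.5.)

-581.1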